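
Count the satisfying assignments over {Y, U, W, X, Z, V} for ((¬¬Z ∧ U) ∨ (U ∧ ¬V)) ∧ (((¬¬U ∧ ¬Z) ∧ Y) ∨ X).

Initial set: {(((¬¬Z ∧ U) ∨ (U ∧ ¬V)) ∧ (((¬¬U ∧ ¬Z) ∧ Y) ∨ X))}.
(((¬¬Z ∧ U) ∨ (U ∧ ¬V)) ∧ (((¬¬U ∧ ¬Z) ∧ Y) ∨ X)): α-rule — add ((¬¬Z ∧ U) ∨ (U ∧ ¬V)), (((¬¬U ∧ ¬Z) ∧ Y) ∨ X).
((¬¬Z ∧ U) ∨ (U ∧ ¬V)): β-rule — branch into (¬¬Z ∧ U)  //  (U ∧ ¬V).
  branch 1 (add (¬¬Z ∧ U)):
    (¬¬Z ∧ U): α-rule — add ¬¬Z, U.
    ¬¬Z: drop double negation, giving Z.
    (((¬¬U ∧ ¬Z) ∧ Y) ∨ X): β-rule — branch into ((¬¬U ∧ ¬Z) ∧ Y)  //  X.
      branch 1.1 (add ((¬¬U ∧ ¬Z) ∧ Y)):
        ((¬¬U ∧ ¬Z) ∧ Y): α-rule — add (¬¬U ∧ ¬Z), Y.
        (¬¬U ∧ ¬Z): α-rule — add ¬¬U, ¬Z.
        × closes — contains both Z and ¬Z.
      branch 1.2 (add X):
        ○ open, literals {U=T, X=T, Z=T}.
  branch 2 (add (U ∧ ¬V)):
    (U ∧ ¬V): α-rule — add U, ¬V.
    (((¬¬U ∧ ¬Z) ∧ Y) ∨ X): β-rule — branch into ((¬¬U ∧ ¬Z) ∧ Y)  //  X.
      branch 2.1 (add ((¬¬U ∧ ¬Z) ∧ Y)):
        ((¬¬U ∧ ¬Z) ∧ Y): α-rule — add (¬¬U ∧ ¬Z), Y.
        (¬¬U ∧ ¬Z): α-rule — add ¬¬U, ¬Z.
        ¬¬U: drop double negation, giving U.
        ○ open, literals {U=T, V=F, Y=T, Z=F}.
      branch 2.2 (add X):
        ○ open, literals {U=T, V=F, X=T}.
1 branch closed, 3 open.
Each open branch fixes some atoms; the unmentioned ones are free. Counting distinct full assignments: branch {U=T, X=T, Z=T} (Y, W, V) contributes 8 new; branch {U=T, V=F, Y=T, Z=F} (W, X) contributes 4 new; branch {U=T, V=F, X=T} (Y, W, Z) contributes 2 new. Total: 14.

14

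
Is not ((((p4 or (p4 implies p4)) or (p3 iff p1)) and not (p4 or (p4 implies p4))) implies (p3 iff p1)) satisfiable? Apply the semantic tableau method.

Unsatisfiable

Initial set: {not ((((p4 or (p4 implies p4)) or (p3 iff p1)) and not (p4 or (p4 implies p4))) implies (p3 iff p1))}.
not ((((p4 or (p4 implies p4)) or (p3 iff p1)) and not (p4 or (p4 implies p4))) implies (p3 iff p1)): α-rule — add (((p4 or (p4 implies p4)) or (p3 iff p1)) and not (p4 or (p4 implies p4))), not (p3 iff p1).
(((p4 or (p4 implies p4)) or (p3 iff p1)) and not (p4 or (p4 implies p4))): α-rule — add ((p4 or (p4 implies p4)) or (p3 iff p1)), not (p4 or (p4 implies p4)).
not (p4 or (p4 implies p4)): α-rule — add not p4, not (p4 implies p4).
not (p4 implies p4): α-rule — add p4, not p4.
× closes — contains both p4 and not p4.
All 1 branch closes.
Every branch closed; the formula is unsatisfiable.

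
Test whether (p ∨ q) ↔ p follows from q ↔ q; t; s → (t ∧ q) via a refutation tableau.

Initial set: {(q ↔ q); t; (s → (t ∧ q)); ¬((p ∨ q) ↔ p)}.
(q ↔ q): β-rule — branch into q, q  //  ¬q, ¬q.
  branch 1 (add q, q):
    (s → (t ∧ q)): β-rule — branch into ¬s  //  (t ∧ q).
      branch 1.1 (add ¬s):
        ¬((p ∨ q) ↔ p): β-rule — branch into (p ∨ q), ¬p  //  ¬(p ∨ q), p.
          branch 1.1.1 (add (p ∨ q), ¬p):
            (p ∨ q): β-rule — branch into p  //  q.
              branch 1.1.1.1 (add p):
                × closes — contains both p and ¬p.
              branch 1.1.1.2 (add q):
                ○ open, literals {p=0, q=1, s=0, t=1}.
          branch 1.1.2 (add ¬(p ∨ q), p):
            ¬(p ∨ q): α-rule — add ¬p, ¬q.
            × closes — contains both p and ¬p.
      branch 1.2 (add (t ∧ q)):
        (t ∧ q): α-rule — add t, q.
        ¬((p ∨ q) ↔ p): β-rule — branch into (p ∨ q), ¬p  //  ¬(p ∨ q), p.
          branch 1.2.1 (add (p ∨ q), ¬p):
            (p ∨ q): β-rule — branch into p  //  q.
              branch 1.2.1.1 (add p):
                × closes — contains both p and ¬p.
              branch 1.2.1.2 (add q):
                ○ open, literals {p=0, q=1, t=1}.
          branch 1.2.2 (add ¬(p ∨ q), p):
            ¬(p ∨ q): α-rule — add ¬p, ¬q.
            × closes — contains both p and ¬p.
  branch 2 (add ¬q, ¬q):
    (s → (t ∧ q)): β-rule — branch into ¬s  //  (t ∧ q).
      branch 2.1 (add ¬s):
        ¬((p ∨ q) ↔ p): β-rule — branch into (p ∨ q), ¬p  //  ¬(p ∨ q), p.
          branch 2.1.1 (add (p ∨ q), ¬p):
            (p ∨ q): β-rule — branch into p  //  q.
              branch 2.1.1.1 (add p):
                × closes — contains both p and ¬p.
              branch 2.1.1.2 (add q):
                × closes — contains both q and ¬q.
          branch 2.1.2 (add ¬(p ∨ q), p):
            ¬(p ∨ q): α-rule — add ¬p, ¬q.
            × closes — contains both p and ¬p.
      branch 2.2 (add (t ∧ q)):
        (t ∧ q): α-rule — add t, q.
        × closes — contains both q and ¬q.
8 branches closed, 2 open.
An open branch gives a countermodel: p=0, q=1, s=0, t=1 (unmentioned atoms arbitrary); the premises hold there but the conclusion fails.

No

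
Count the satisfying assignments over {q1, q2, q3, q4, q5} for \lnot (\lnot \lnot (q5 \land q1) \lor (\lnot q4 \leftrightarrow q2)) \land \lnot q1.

Initial set: {T (\lnot (\lnot \lnot (q5 \land q1) \lor (\lnot q4 \leftrightarrow q2)) \land \lnot q1)}.
T (\lnot (\lnot \lnot (q5 \land q1) \lor (\lnot q4 \leftrightarrow q2)) \land \lnot q1): α-rule — add T \lnot (\lnot \lnot (q5 \land q1) \lor (\lnot q4 \leftrightarrow q2)), T \lnot q1.
T \lnot (\lnot \lnot (q5 \land q1) \lor (\lnot q4 \leftrightarrow q2)): α-rule — add F \lnot \lnot (q5 \land q1), F (\lnot q4 \leftrightarrow q2).
F \lnot \lnot (q5 \land q1): drop double negation, giving F (q5 \land q1).
F (\lnot q4 \leftrightarrow q2): β-rule — branch into T \lnot q4, F q2  //  F \lnot q4, T q2.
  branch 1 (add T \lnot q4, F q2):
    F (q5 \land q1): β-rule — branch into F q5  //  F q1.
      branch 1.1 (add F q5):
        ○ open, literals {q1=false, q2=false, q4=false, q5=false}.
      branch 1.2 (add F q1):
        ○ open, literals {q1=false, q2=false, q4=false}.
  branch 2 (add F \lnot q4, T q2):
    F (q5 \land q1): β-rule — branch into F q5  //  F q1.
      branch 2.1 (add F q5):
        ○ open, literals {q1=false, q2=true, q4=true, q5=false}.
      branch 2.2 (add F q1):
        ○ open, literals {q1=false, q2=true, q4=true}.
0 branches closed, 4 open.
Each open branch fixes some atoms; the unmentioned ones are free. Counting distinct full assignments: branch {q1=false, q2=false, q4=false, q5=false} (q3) contributes 2 new; branch {q1=false, q2=false, q4=false} (q3, q5) contributes 2 new; branch {q1=false, q2=true, q4=true, q5=false} (q3) contributes 2 new; branch {q1=false, q2=true, q4=true} (q3, q5) contributes 2 new. Total: 8.

8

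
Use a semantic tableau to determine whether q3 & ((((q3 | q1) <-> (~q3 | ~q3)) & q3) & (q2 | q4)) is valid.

Not valid

Assume the negation and expand:
Initial set: {F (q3 & ((((q3 | q1) <-> (~q3 | ~q3)) & q3) & (q2 | q4)))}.
F (q3 & ((((q3 | q1) <-> (~q3 | ~q3)) & q3) & (q2 | q4))): β-rule — branch into F q3  //  F ((((q3 | q1) <-> (~q3 | ~q3)) & q3) & (q2 | q4)).
  branch 1 (add F q3):
    ○ open, literals {q3=0}.
  branch 2 (add F ((((q3 | q1) <-> (~q3 | ~q3)) & q3) & (q2 | q4))):
    F ((((q3 | q1) <-> (~q3 | ~q3)) & q3) & (q2 | q4)): β-rule — branch into F (((q3 | q1) <-> (~q3 | ~q3)) & q3)  //  F (q2 | q4).
      branch 2.1 (add F (((q3 | q1) <-> (~q3 | ~q3)) & q3)):
        F (((q3 | q1) <-> (~q3 | ~q3)) & q3): β-rule — branch into F ((q3 | q1) <-> (~q3 | ~q3))  //  F q3.
          branch 2.1.1 (add F ((q3 | q1) <-> (~q3 | ~q3))):
            F ((q3 | q1) <-> (~q3 | ~q3)): β-rule — branch into T (q3 | q1), F (~q3 | ~q3)  //  F (q3 | q1), T (~q3 | ~q3).
              branch 2.1.1.1 (add T (q3 | q1), F (~q3 | ~q3)):
                F (~q3 | ~q3): α-rule — add F ~q3, F ~q3.
                T (q3 | q1): β-rule — branch into T q3  //  T q1.
                  branch 2.1.1.1.1 (add T q3):
                    ○ open, literals {q3=1}.
                  branch 2.1.1.1.2 (add T q1):
                    ○ open, literals {q1=1, q3=1}.
              branch 2.1.1.2 (add F (q3 | q1), T (~q3 | ~q3)):
                F (q3 | q1): α-rule — add F q3, F q1.
                T (~q3 | ~q3): β-rule — branch into T ~q3  //  T ~q3.
                  branch 2.1.1.2.1 (add T ~q3):
                    ○ open, literals {q1=0, q3=0}.
                  branch 2.1.1.2.2 (add T ~q3):
                    ○ open, literals {q1=0, q3=0}.
          branch 2.1.2 (add F q3):
            ○ open, literals {q3=0}.
      branch 2.2 (add F (q2 | q4)):
        F (q2 | q4): α-rule — add F q2, F q4.
        ○ open, literals {q2=0, q4=0}.
0 branches closed, 7 open.
An open branch gives a countermodel: q3=0 (unmentioned atoms arbitrary); under it the original formula is false.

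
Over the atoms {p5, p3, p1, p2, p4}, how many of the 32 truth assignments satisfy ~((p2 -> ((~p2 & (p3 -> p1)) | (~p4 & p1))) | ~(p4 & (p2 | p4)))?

Initial set: {~((p2 -> ((~p2 & (p3 -> p1)) | (~p4 & p1))) | ~(p4 & (p2 | p4)))}.
~((p2 -> ((~p2 & (p3 -> p1)) | (~p4 & p1))) | ~(p4 & (p2 | p4))): α-rule — add ~(p2 -> ((~p2 & (p3 -> p1)) | (~p4 & p1))), ~~(p4 & (p2 | p4)).
~(p2 -> ((~p2 & (p3 -> p1)) | (~p4 & p1))): α-rule — add p2, ~((~p2 & (p3 -> p1)) | (~p4 & p1)).
~~(p4 & (p2 | p4)): α-rule — add p4, (p2 | p4).
~((~p2 & (p3 -> p1)) | (~p4 & p1)): α-rule — add ~(~p2 & (p3 -> p1)), ~(~p4 & p1).
(p2 | p4): β-rule — branch into p2  //  p4.
  branch 1 (add p2):
    ~(~p2 & (p3 -> p1)): β-rule — branch into ~~p2  //  ~(p3 -> p1).
      branch 1.1 (add ~~p2):
        ~(~p4 & p1): β-rule — branch into ~~p4  //  ~p1.
          branch 1.1.1 (add ~~p4):
            ○ open, literals {p2=1, p4=1}.
          branch 1.1.2 (add ~p1):
            ○ open, literals {p1=0, p2=1, p4=1}.
      branch 1.2 (add ~(p3 -> p1)):
        ~(p3 -> p1): α-rule — add p3, ~p1.
        ~(~p4 & p1): β-rule — branch into ~~p4  //  ~p1.
          branch 1.2.1 (add ~~p4):
            ○ open, literals {p1=0, p2=1, p3=1, p4=1}.
          branch 1.2.2 (add ~p1):
            ○ open, literals {p1=0, p2=1, p3=1, p4=1}.
  branch 2 (add p4):
    ~(~p2 & (p3 -> p1)): β-rule — branch into ~~p2  //  ~(p3 -> p1).
      branch 2.1 (add ~~p2):
        ~(~p4 & p1): β-rule — branch into ~~p4  //  ~p1.
          branch 2.1.1 (add ~~p4):
            ○ open, literals {p2=1, p4=1}.
          branch 2.1.2 (add ~p1):
            ○ open, literals {p1=0, p2=1, p4=1}.
      branch 2.2 (add ~(p3 -> p1)):
        ~(p3 -> p1): α-rule — add p3, ~p1.
        ~(~p4 & p1): β-rule — branch into ~~p4  //  ~p1.
          branch 2.2.1 (add ~~p4):
            ○ open, literals {p1=0, p2=1, p3=1, p4=1}.
          branch 2.2.2 (add ~p1):
            ○ open, literals {p1=0, p2=1, p3=1, p4=1}.
0 branches closed, 8 open.
Each open branch fixes some atoms; the unmentioned ones are free. Counting distinct full assignments: branch {p2=1, p4=1} (p5, p3, p1) contributes 8 new; branch {p1=0, p2=1, p4=1} (p5, p3) contributes 0 new; branch {p1=0, p2=1, p3=1, p4=1} (p5) contributes 0 new; branch {p1=0, p2=1, p3=1, p4=1} (p5) contributes 0 new; branch {p2=1, p4=1} (p5, p3, p1) contributes 0 new; branch {p1=0, p2=1, p4=1} (p5, p3) contributes 0 new; branch {p1=0, p2=1, p3=1, p4=1} (p5) contributes 0 new; branch {p1=0, p2=1, p3=1, p4=1} (p5) contributes 0 new. Total: 8.

8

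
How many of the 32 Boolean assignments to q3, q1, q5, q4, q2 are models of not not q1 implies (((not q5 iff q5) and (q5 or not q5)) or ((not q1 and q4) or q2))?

Initial set: {T (not not q1 implies (((not q5 iff q5) and (q5 or not q5)) or ((not q1 and q4) or q2)))}.
T (not not q1 implies (((not q5 iff q5) and (q5 or not q5)) or ((not q1 and q4) or q2))): β-rule — branch into F not not q1  //  T (((not q5 iff q5) and (q5 or not q5)) or ((not q1 and q4) or q2)).
  branch 1 (add F not not q1):
    F not not q1: drop double negation, giving F q1.
    ○ open, literals {q1=0}.
  branch 2 (add T (((not q5 iff q5) and (q5 or not q5)) or ((not q1 and q4) or q2))):
    T (((not q5 iff q5) and (q5 or not q5)) or ((not q1 and q4) or q2)): β-rule — branch into T ((not q5 iff q5) and (q5 or not q5))  //  T ((not q1 and q4) or q2).
      branch 2.1 (add T ((not q5 iff q5) and (q5 or not q5))):
        T ((not q5 iff q5) and (q5 or not q5)): α-rule — add T (not q5 iff q5), T (q5 or not q5).
        T (not q5 iff q5): β-rule — branch into T not q5, T q5  //  F not q5, F q5.
          branch 2.1.1 (add T not q5, T q5):
            × closes — contains both q5 and not q5.
          branch 2.1.2 (add F not q5, F q5):
            × closes — contains both q5 and not q5.
      branch 2.2 (add T ((not q1 and q4) or q2)):
        T ((not q1 and q4) or q2): β-rule — branch into T (not q1 and q4)  //  T q2.
          branch 2.2.1 (add T (not q1 and q4)):
            T (not q1 and q4): α-rule — add T not q1, T q4.
            ○ open, literals {q1=0, q4=1}.
          branch 2.2.2 (add T q2):
            ○ open, literals {q2=1}.
2 branches closed, 3 open.
Each open branch fixes some atoms; the unmentioned ones are free. Counting distinct full assignments: branch {q1=0} (q3, q5, q4, q2) contributes 16 new; branch {q1=0, q4=1} (q3, q5, q2) contributes 0 new; branch {q2=1} (q3, q1, q5, q4) contributes 8 new. Total: 24.

24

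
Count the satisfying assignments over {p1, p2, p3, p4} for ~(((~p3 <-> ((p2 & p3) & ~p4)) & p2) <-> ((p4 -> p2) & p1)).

Initial set: {~(((~p3 <-> ((p2 & p3) & ~p4)) & p2) <-> ((p4 -> p2) & p1))}.
~(((~p3 <-> ((p2 & p3) & ~p4)) & p2) <-> ((p4 -> p2) & p1)): β-rule — branch into ((~p3 <-> ((p2 & p3) & ~p4)) & p2), ~((p4 -> p2) & p1)  //  ~((~p3 <-> ((p2 & p3) & ~p4)) & p2), ((p4 -> p2) & p1).
  branch 1 (add ((~p3 <-> ((p2 & p3) & ~p4)) & p2), ~((p4 -> p2) & p1)):
    ((~p3 <-> ((p2 & p3) & ~p4)) & p2): α-rule — add (~p3 <-> ((p2 & p3) & ~p4)), p2.
    ~((p4 -> p2) & p1): β-rule — branch into ~(p4 -> p2)  //  ~p1.
      branch 1.1 (add ~(p4 -> p2)):
        ~(p4 -> p2): α-rule — add p4, ~p2.
        × closes — contains both p2 and ~p2.
      branch 1.2 (add ~p1):
        (~p3 <-> ((p2 & p3) & ~p4)): β-rule — branch into ~p3, ((p2 & p3) & ~p4)  //  ~~p3, ~((p2 & p3) & ~p4).
          branch 1.2.1 (add ~p3, ((p2 & p3) & ~p4)):
            ((p2 & p3) & ~p4): α-rule — add (p2 & p3), ~p4.
            (p2 & p3): α-rule — add p2, p3.
            × closes — contains both p3 and ~p3.
          branch 1.2.2 (add ~~p3, ~((p2 & p3) & ~p4)):
            ~((p2 & p3) & ~p4): β-rule — branch into ~(p2 & p3)  //  ~~p4.
              branch 1.2.2.1 (add ~(p2 & p3)):
                ~(p2 & p3): β-rule — branch into ~p2  //  ~p3.
                  branch 1.2.2.1.1 (add ~p2):
                    × closes — contains both p2 and ~p2.
                  branch 1.2.2.1.2 (add ~p3):
                    × closes — contains both p3 and ~p3.
              branch 1.2.2.2 (add ~~p4):
                ○ open, literals {p1=false, p2=true, p3=true, p4=true}.
  branch 2 (add ~((~p3 <-> ((p2 & p3) & ~p4)) & p2), ((p4 -> p2) & p1)):
    ((p4 -> p2) & p1): α-rule — add (p4 -> p2), p1.
    ~((~p3 <-> ((p2 & p3) & ~p4)) & p2): β-rule — branch into ~(~p3 <-> ((p2 & p3) & ~p4))  //  ~p2.
      branch 2.1 (add ~(~p3 <-> ((p2 & p3) & ~p4))):
        (p4 -> p2): β-rule — branch into ~p4  //  p2.
          branch 2.1.1 (add ~p4):
            ~(~p3 <-> ((p2 & p3) & ~p4)): β-rule — branch into ~p3, ~((p2 & p3) & ~p4)  //  ~~p3, ((p2 & p3) & ~p4).
              branch 2.1.1.1 (add ~p3, ~((p2 & p3) & ~p4)):
                ~((p2 & p3) & ~p4): β-rule — branch into ~(p2 & p3)  //  ~~p4.
                  branch 2.1.1.1.1 (add ~(p2 & p3)):
                    ~(p2 & p3): β-rule — branch into ~p2  //  ~p3.
                      branch 2.1.1.1.1.1 (add ~p2):
                        ○ open, literals {p1=true, p2=false, p3=false, p4=false}.
                      branch 2.1.1.1.1.2 (add ~p3):
                        ○ open, literals {p1=true, p3=false, p4=false}.
                  branch 2.1.1.1.2 (add ~~p4):
                    × closes — contains both p4 and ~p4.
              branch 2.1.1.2 (add ~~p3, ((p2 & p3) & ~p4)):
                ((p2 & p3) & ~p4): α-rule — add (p2 & p3), ~p4.
                (p2 & p3): α-rule — add p2, p3.
                ○ open, literals {p1=true, p2=true, p3=true, p4=false}.
          branch 2.1.2 (add p2):
            ~(~p3 <-> ((p2 & p3) & ~p4)): β-rule — branch into ~p3, ~((p2 & p3) & ~p4)  //  ~~p3, ((p2 & p3) & ~p4).
              branch 2.1.2.1 (add ~p3, ~((p2 & p3) & ~p4)):
                ~((p2 & p3) & ~p4): β-rule — branch into ~(p2 & p3)  //  ~~p4.
                  branch 2.1.2.1.1 (add ~(p2 & p3)):
                    ~(p2 & p3): β-rule — branch into ~p2  //  ~p3.
                      branch 2.1.2.1.1.1 (add ~p2):
                        × closes — contains both p2 and ~p2.
                      branch 2.1.2.1.1.2 (add ~p3):
                        ○ open, literals {p1=true, p2=true, p3=false}.
                  branch 2.1.2.1.2 (add ~~p4):
                    ○ open, literals {p1=true, p2=true, p3=false, p4=true}.
              branch 2.1.2.2 (add ~~p3, ((p2 & p3) & ~p4)):
                ((p2 & p3) & ~p4): α-rule — add (p2 & p3), ~p4.
                (p2 & p3): α-rule — add p2, p3.
                ○ open, literals {p1=true, p2=true, p3=true, p4=false}.
      branch 2.2 (add ~p2):
        (p4 -> p2): β-rule — branch into ~p4  //  p2.
          branch 2.2.1 (add ~p4):
            ○ open, literals {p1=true, p2=false, p4=false}.
          branch 2.2.2 (add p2):
            × closes — contains both p2 and ~p2.
7 branches closed, 8 open.
Each open branch fixes some atoms; the unmentioned ones are free. Counting distinct full assignments: branch {p1=false, p2=true, p3=true, p4=true} (none free) contributes 1 new; branch {p1=true, p2=false, p3=false, p4=false} (none free) contributes 1 new; branch {p1=true, p3=false, p4=false} (p2) contributes 1 new; branch {p1=true, p2=true, p3=true, p4=false} (none free) contributes 1 new; branch {p1=true, p2=true, p3=false} (p4) contributes 1 new; branch {p1=true, p2=true, p3=false, p4=true} (none free) contributes 0 new; branch {p1=true, p2=true, p3=true, p4=false} (none free) contributes 0 new; branch {p1=true, p2=false, p4=false} (p3) contributes 1 new. Total: 6.

6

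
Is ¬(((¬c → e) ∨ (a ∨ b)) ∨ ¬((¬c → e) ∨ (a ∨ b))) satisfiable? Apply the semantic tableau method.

Unsatisfiable

Initial set: {¬(((¬c → e) ∨ (a ∨ b)) ∨ ¬((¬c → e) ∨ (a ∨ b)))}.
¬(((¬c → e) ∨ (a ∨ b)) ∨ ¬((¬c → e) ∨ (a ∨ b))): α-rule — add ¬((¬c → e) ∨ (a ∨ b)), ¬¬((¬c → e) ∨ (a ∨ b)).
¬((¬c → e) ∨ (a ∨ b)): α-rule — add ¬(¬c → e), ¬(a ∨ b).
¬(¬c → e): α-rule — add ¬c, ¬e.
¬(a ∨ b): α-rule — add ¬a, ¬b.
¬¬((¬c → e) ∨ (a ∨ b)): β-rule — branch into (¬c → e)  //  (a ∨ b).
  branch 1 (add (¬c → e)):
    (¬c → e): β-rule — branch into ¬¬c  //  e.
      branch 1.1 (add ¬¬c):
        × closes — contains both c and ¬c.
      branch 1.2 (add e):
        × closes — contains both e and ¬e.
  branch 2 (add (a ∨ b)):
    (a ∨ b): β-rule — branch into a  //  b.
      branch 2.1 (add a):
        × closes — contains both a and ¬a.
      branch 2.2 (add b):
        × closes — contains both b and ¬b.
All 4 branches close.
Every branch closed; the formula is unsatisfiable.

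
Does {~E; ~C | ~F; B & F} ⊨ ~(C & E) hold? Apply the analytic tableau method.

Yes

Initial set: {~E; (~C | ~F); (B & F); ~~(C & E)}.
(B & F): α-rule — add B, F.
~~(C & E): α-rule — add C, E.
× closes — contains both E and ~E.
All 1 branch closes.
Every branch closed, so the premises entail the conclusion.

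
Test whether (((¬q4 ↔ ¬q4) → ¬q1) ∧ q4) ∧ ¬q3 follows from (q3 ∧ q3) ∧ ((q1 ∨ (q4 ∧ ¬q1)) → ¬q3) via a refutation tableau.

No

Initial set: {((q3 ∧ q3) ∧ ((q1 ∨ (q4 ∧ ¬q1)) → ¬q3)); ¬((((¬q4 ↔ ¬q4) → ¬q1) ∧ q4) ∧ ¬q3)}.
((q3 ∧ q3) ∧ ((q1 ∨ (q4 ∧ ¬q1)) → ¬q3)): α-rule — add (q3 ∧ q3), ((q1 ∨ (q4 ∧ ¬q1)) → ¬q3).
(q3 ∧ q3): α-rule — add q3, q3.
¬((((¬q4 ↔ ¬q4) → ¬q1) ∧ q4) ∧ ¬q3): β-rule — branch into ¬(((¬q4 ↔ ¬q4) → ¬q1) ∧ q4)  //  ¬¬q3.
  branch 1 (add ¬(((¬q4 ↔ ¬q4) → ¬q1) ∧ q4)):
    ((q1 ∨ (q4 ∧ ¬q1)) → ¬q3): β-rule — branch into ¬(q1 ∨ (q4 ∧ ¬q1))  //  ¬q3.
      branch 1.1 (add ¬(q1 ∨ (q4 ∧ ¬q1))):
        ¬(q1 ∨ (q4 ∧ ¬q1)): α-rule — add ¬q1, ¬(q4 ∧ ¬q1).
        ¬(((¬q4 ↔ ¬q4) → ¬q1) ∧ q4): β-rule — branch into ¬((¬q4 ↔ ¬q4) → ¬q1)  //  ¬q4.
          branch 1.1.1 (add ¬((¬q4 ↔ ¬q4) → ¬q1)):
            ¬((¬q4 ↔ ¬q4) → ¬q1): α-rule — add (¬q4 ↔ ¬q4), ¬¬q1.
            × closes — contains both q1 and ¬q1.
          branch 1.1.2 (add ¬q4):
            ¬(q4 ∧ ¬q1): β-rule — branch into ¬q4  //  ¬¬q1.
              branch 1.1.2.1 (add ¬q4):
                ○ open, literals {q1=F, q3=T, q4=F}.
              branch 1.1.2.2 (add ¬¬q1):
                × closes — contains both q1 and ¬q1.
      branch 1.2 (add ¬q3):
        × closes — contains both q3 and ¬q3.
  branch 2 (add ¬¬q3):
    ((q1 ∨ (q4 ∧ ¬q1)) → ¬q3): β-rule — branch into ¬(q1 ∨ (q4 ∧ ¬q1))  //  ¬q3.
      branch 2.1 (add ¬(q1 ∨ (q4 ∧ ¬q1))):
        ¬(q1 ∨ (q4 ∧ ¬q1)): α-rule — add ¬q1, ¬(q4 ∧ ¬q1).
        ¬(q4 ∧ ¬q1): β-rule — branch into ¬q4  //  ¬¬q1.
          branch 2.1.1 (add ¬q4):
            ○ open, literals {q1=F, q3=T, q4=F}.
          branch 2.1.2 (add ¬¬q1):
            × closes — contains both q1 and ¬q1.
      branch 2.2 (add ¬q3):
        × closes — contains both q3 and ¬q3.
5 branches closed, 2 open.
An open branch gives a countermodel: q1=F, q3=T, q4=F (unmentioned atoms arbitrary); the premises hold there but the conclusion fails.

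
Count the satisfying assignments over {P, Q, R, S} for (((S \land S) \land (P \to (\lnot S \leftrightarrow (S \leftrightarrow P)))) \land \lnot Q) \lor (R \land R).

9

Initial set: {T ((((S \land S) \land (P \to (\lnot S \leftrightarrow (S \leftrightarrow P)))) \land \lnot Q) \lor (R \land R))}.
T ((((S \land S) \land (P \to (\lnot S \leftrightarrow (S \leftrightarrow P)))) \land \lnot Q) \lor (R \land R)): β-rule — branch into T (((S \land S) \land (P \to (\lnot S \leftrightarrow (S \leftrightarrow P)))) \land \lnot Q)  //  T (R \land R).
  branch 1 (add T (((S \land S) \land (P \to (\lnot S \leftrightarrow (S \leftrightarrow P)))) \land \lnot Q)):
    T (((S \land S) \land (P \to (\lnot S \leftrightarrow (S \leftrightarrow P)))) \land \lnot Q): α-rule — add T ((S \land S) \land (P \to (\lnot S \leftrightarrow (S \leftrightarrow P)))), T \lnot Q.
    T ((S \land S) \land (P \to (\lnot S \leftrightarrow (S \leftrightarrow P)))): α-rule — add T (S \land S), T (P \to (\lnot S \leftrightarrow (S \leftrightarrow P))).
    T (S \land S): α-rule — add T S, T S.
    T (P \to (\lnot S \leftrightarrow (S \leftrightarrow P))): β-rule — branch into F P  //  T (\lnot S \leftrightarrow (S \leftrightarrow P)).
      branch 1.1 (add F P):
        ○ open, literals {P=false, Q=false, S=true}.
      branch 1.2 (add T (\lnot S \leftrightarrow (S \leftrightarrow P))):
        T (\lnot S \leftrightarrow (S \leftrightarrow P)): β-rule — branch into T \lnot S, T (S \leftrightarrow P)  //  F \lnot S, F (S \leftrightarrow P).
          branch 1.2.1 (add T \lnot S, T (S \leftrightarrow P)):
            × closes — contains both S and \lnot S.
          branch 1.2.2 (add F \lnot S, F (S \leftrightarrow P)):
            F (S \leftrightarrow P): β-rule — branch into T S, F P  //  F S, T P.
              branch 1.2.2.1 (add T S, F P):
                ○ open, literals {P=false, Q=false, S=true}.
              branch 1.2.2.2 (add F S, T P):
                × closes — contains both S and \lnot S.
  branch 2 (add T (R \land R)):
    T (R \land R): α-rule — add T R, T R.
    ○ open, literals {R=true}.
2 branches closed, 3 open.
Each open branch fixes some atoms; the unmentioned ones are free. Counting distinct full assignments: branch {P=false, Q=false, S=true} (R) contributes 2 new; branch {P=false, Q=false, S=true} (R) contributes 0 new; branch {R=true} (P, Q, S) contributes 7 new. Total: 9.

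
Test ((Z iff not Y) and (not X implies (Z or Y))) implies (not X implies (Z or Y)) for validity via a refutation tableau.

Valid

Assume the negation and expand:
Initial set: {not (((Z iff not Y) and (not X implies (Z or Y))) implies (not X implies (Z or Y)))}.
not (((Z iff not Y) and (not X implies (Z or Y))) implies (not X implies (Z or Y))): α-rule — add ((Z iff not Y) and (not X implies (Z or Y))), not (not X implies (Z or Y)).
((Z iff not Y) and (not X implies (Z or Y))): α-rule — add (Z iff not Y), (not X implies (Z or Y)).
not (not X implies (Z or Y)): α-rule — add not X, not (Z or Y).
not (Z or Y): α-rule — add not Z, not Y.
(Z iff not Y): β-rule — branch into Z, not Y  //  not Z, not not Y.
  branch 1 (add Z, not Y):
    × closes — contains both Z and not Z.
  branch 2 (add not Z, not not Y):
    × closes — contains both Y and not Y.
All 2 branches close.
Every branch closed, so the negation is unsatisfiable and the formula is valid.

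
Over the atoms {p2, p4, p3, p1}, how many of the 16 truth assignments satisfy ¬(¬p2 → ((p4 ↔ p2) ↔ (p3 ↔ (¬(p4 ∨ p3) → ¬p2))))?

Initial set: {¬(¬p2 → ((p4 ↔ p2) ↔ (p3 ↔ (¬(p4 ∨ p3) → ¬p2))))}.
¬(¬p2 → ((p4 ↔ p2) ↔ (p3 ↔ (¬(p4 ∨ p3) → ¬p2)))): α-rule — add ¬p2, ¬((p4 ↔ p2) ↔ (p3 ↔ (¬(p4 ∨ p3) → ¬p2))).
¬((p4 ↔ p2) ↔ (p3 ↔ (¬(p4 ∨ p3) → ¬p2))): β-rule — branch into (p4 ↔ p2), ¬(p3 ↔ (¬(p4 ∨ p3) → ¬p2))  //  ¬(p4 ↔ p2), (p3 ↔ (¬(p4 ∨ p3) → ¬p2)).
  branch 1 (add (p4 ↔ p2), ¬(p3 ↔ (¬(p4 ∨ p3) → ¬p2))):
    (p4 ↔ p2): β-rule — branch into p4, p2  //  ¬p4, ¬p2.
      branch 1.1 (add p4, p2):
        × closes — contains both p2 and ¬p2.
      branch 1.2 (add ¬p4, ¬p2):
        ¬(p3 ↔ (¬(p4 ∨ p3) → ¬p2)): β-rule — branch into p3, ¬(¬(p4 ∨ p3) → ¬p2)  //  ¬p3, (¬(p4 ∨ p3) → ¬p2).
          branch 1.2.1 (add p3, ¬(¬(p4 ∨ p3) → ¬p2)):
            ¬(¬(p4 ∨ p3) → ¬p2): α-rule — add ¬(p4 ∨ p3), ¬¬p2.
            × closes — contains both p2 and ¬p2.
          branch 1.2.2 (add ¬p3, (¬(p4 ∨ p3) → ¬p2)):
            (¬(p4 ∨ p3) → ¬p2): β-rule — branch into ¬¬(p4 ∨ p3)  //  ¬p2.
              branch 1.2.2.1 (add ¬¬(p4 ∨ p3)):
                ¬¬(p4 ∨ p3): β-rule — branch into p4  //  p3.
                  branch 1.2.2.1.1 (add p4):
                    × closes — contains both p4 and ¬p4.
                  branch 1.2.2.1.2 (add p3):
                    × closes — contains both p3 and ¬p3.
              branch 1.2.2.2 (add ¬p2):
                ○ open, literals {p2=false, p3=false, p4=false}.
  branch 2 (add ¬(p4 ↔ p2), (p3 ↔ (¬(p4 ∨ p3) → ¬p2))):
    ¬(p4 ↔ p2): β-rule — branch into p4, ¬p2  //  ¬p4, p2.
      branch 2.1 (add p4, ¬p2):
        (p3 ↔ (¬(p4 ∨ p3) → ¬p2)): β-rule — branch into p3, (¬(p4 ∨ p3) → ¬p2)  //  ¬p3, ¬(¬(p4 ∨ p3) → ¬p2).
          branch 2.1.1 (add p3, (¬(p4 ∨ p3) → ¬p2)):
            (¬(p4 ∨ p3) → ¬p2): β-rule — branch into ¬¬(p4 ∨ p3)  //  ¬p2.
              branch 2.1.1.1 (add ¬¬(p4 ∨ p3)):
                ¬¬(p4 ∨ p3): β-rule — branch into p4  //  p3.
                  branch 2.1.1.1.1 (add p4):
                    ○ open, literals {p2=false, p3=true, p4=true}.
                  branch 2.1.1.1.2 (add p3):
                    ○ open, literals {p2=false, p3=true, p4=true}.
              branch 2.1.1.2 (add ¬p2):
                ○ open, literals {p2=false, p3=true, p4=true}.
          branch 2.1.2 (add ¬p3, ¬(¬(p4 ∨ p3) → ¬p2)):
            ¬(¬(p4 ∨ p3) → ¬p2): α-rule — add ¬(p4 ∨ p3), ¬¬p2.
            × closes — contains both p2 and ¬p2.
      branch 2.2 (add ¬p4, p2):
        × closes — contains both p2 and ¬p2.
6 branches closed, 4 open.
Each open branch fixes some atoms; the unmentioned ones are free. Counting distinct full assignments: branch {p2=false, p3=false, p4=false} (p1) contributes 2 new; branch {p2=false, p3=true, p4=true} (p1) contributes 2 new; branch {p2=false, p3=true, p4=true} (p1) contributes 0 new; branch {p2=false, p3=true, p4=true} (p1) contributes 0 new. Total: 4.

4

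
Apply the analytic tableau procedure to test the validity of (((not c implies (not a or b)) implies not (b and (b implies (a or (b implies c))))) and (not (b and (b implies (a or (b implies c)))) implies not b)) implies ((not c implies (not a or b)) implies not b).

Valid

Assume the negation and expand:
Initial set: {F ((((not c implies (not a or b)) implies not (b and (b implies (a or (b implies c))))) and (not (b and (b implies (a or (b implies c)))) implies not b)) implies ((not c implies (not a or b)) implies not b))}.
F ((((not c implies (not a or b)) implies not (b and (b implies (a or (b implies c))))) and (not (b and (b implies (a or (b implies c)))) implies not b)) implies ((not c implies (not a or b)) implies not b)): α-rule — add T (((not c implies (not a or b)) implies not (b and (b implies (a or (b implies c))))) and (not (b and (b implies (a or (b implies c)))) implies not b)), F ((not c implies (not a or b)) implies not b).
T (((not c implies (not a or b)) implies not (b and (b implies (a or (b implies c))))) and (not (b and (b implies (a or (b implies c)))) implies not b)): α-rule — add T ((not c implies (not a or b)) implies not (b and (b implies (a or (b implies c))))), T (not (b and (b implies (a or (b implies c)))) implies not b).
F ((not c implies (not a or b)) implies not b): α-rule — add T (not c implies (not a or b)), F not b.
T ((not c implies (not a or b)) implies not (b and (b implies (a or (b implies c))))): β-rule — branch into F (not c implies (not a or b))  //  T not (b and (b implies (a or (b implies c)))).
  branch 1 (add F (not c implies (not a or b))):
    F (not c implies (not a or b)): α-rule — add T not c, F (not a or b).
    F (not a or b): α-rule — add F not a, F b.
    × closes — contains both b and not b.
  branch 2 (add T not (b and (b implies (a or (b implies c))))):
    T (not (b and (b implies (a or (b implies c)))) implies not b): β-rule — branch into F not (b and (b implies (a or (b implies c))))  //  T not b.
      branch 2.1 (add F not (b and (b implies (a or (b implies c))))):
        F not (b and (b implies (a or (b implies c)))): α-rule — add T b, T (b implies (a or (b implies c))).
        T (not c implies (not a or b)): β-rule — branch into F not c  //  T (not a or b).
          branch 2.1.1 (add F not c):
            T not (b and (b implies (a or (b implies c)))): β-rule — branch into F b  //  F (b implies (a or (b implies c))).
              branch 2.1.1.1 (add F b):
                × closes — contains both b and not b.
              branch 2.1.1.2 (add F (b implies (a or (b implies c)))):
                F (b implies (a or (b implies c))): α-rule — add T b, F (a or (b implies c)).
                F (a or (b implies c)): α-rule — add F a, F (b implies c).
                F (b implies c): α-rule — add T b, F c.
                × closes — contains both c and not c.
          branch 2.1.2 (add T (not a or b)):
            T not (b and (b implies (a or (b implies c)))): β-rule — branch into F b  //  F (b implies (a or (b implies c))).
              branch 2.1.2.1 (add F b):
                × closes — contains both b and not b.
              branch 2.1.2.2 (add F (b implies (a or (b implies c)))):
                F (b implies (a or (b implies c))): α-rule — add T b, F (a or (b implies c)).
                F (a or (b implies c)): α-rule — add F a, F (b implies c).
                F (b implies c): α-rule — add T b, F c.
                T (b implies (a or (b implies c))): β-rule — branch into F b  //  T (a or (b implies c)).
                  branch 2.1.2.2.1 (add F b):
                    × closes — contains both b and not b.
                  branch 2.1.2.2.2 (add T (a or (b implies c))):
                    T (not a or b): β-rule — branch into T not a  //  T b.
                      branch 2.1.2.2.2.1 (add T not a):
                        T (a or (b implies c)): β-rule — branch into T a  //  T (b implies c).
                          branch 2.1.2.2.2.1.1 (add T a):
                            × closes — contains both a and not a.
                          branch 2.1.2.2.2.1.2 (add T (b implies c)):
                            T (b implies c): β-rule — branch into F b  //  T c.
                              branch 2.1.2.2.2.1.2.1 (add F b):
                                × closes — contains both b and not b.
                              branch 2.1.2.2.2.1.2.2 (add T c):
                                × closes — contains both c and not c.
                      branch 2.1.2.2.2.2 (add T b):
                        T (a or (b implies c)): β-rule — branch into T a  //  T (b implies c).
                          branch 2.1.2.2.2.2.1 (add T a):
                            × closes — contains both a and not a.
                          branch 2.1.2.2.2.2.2 (add T (b implies c)):
                            T (b implies c): β-rule — branch into F b  //  T c.
                              branch 2.1.2.2.2.2.2.1 (add F b):
                                × closes — contains both b and not b.
                              branch 2.1.2.2.2.2.2.2 (add T c):
                                × closes — contains both c and not c.
      branch 2.2 (add T not b):
        × closes — contains both b and not b.
All 12 branches close.
Every branch closed, so the negation is unsatisfiable and the formula is valid.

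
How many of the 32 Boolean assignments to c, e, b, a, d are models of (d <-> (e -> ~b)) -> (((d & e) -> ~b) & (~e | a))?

28

Initial set: {((d <-> (e -> ~b)) -> (((d & e) -> ~b) & (~e | a)))}.
((d <-> (e -> ~b)) -> (((d & e) -> ~b) & (~e | a))): β-rule — branch into ~(d <-> (e -> ~b))  //  (((d & e) -> ~b) & (~e | a)).
  branch 1 (add ~(d <-> (e -> ~b))):
    ~(d <-> (e -> ~b)): β-rule — branch into d, ~(e -> ~b)  //  ~d, (e -> ~b).
      branch 1.1 (add d, ~(e -> ~b)):
        ~(e -> ~b): α-rule — add e, ~~b.
        ○ open, literals {b=T, d=T, e=T}.
      branch 1.2 (add ~d, (e -> ~b)):
        (e -> ~b): β-rule — branch into ~e  //  ~b.
          branch 1.2.1 (add ~e):
            ○ open, literals {d=F, e=F}.
          branch 1.2.2 (add ~b):
            ○ open, literals {b=F, d=F}.
  branch 2 (add (((d & e) -> ~b) & (~e | a))):
    (((d & e) -> ~b) & (~e | a)): α-rule — add ((d & e) -> ~b), (~e | a).
    ((d & e) -> ~b): β-rule — branch into ~(d & e)  //  ~b.
      branch 2.1 (add ~(d & e)):
        (~e | a): β-rule — branch into ~e  //  a.
          branch 2.1.1 (add ~e):
            ~(d & e): β-rule — branch into ~d  //  ~e.
              branch 2.1.1.1 (add ~d):
                ○ open, literals {d=F, e=F}.
              branch 2.1.1.2 (add ~e):
                ○ open, literals {e=F}.
          branch 2.1.2 (add a):
            ~(d & e): β-rule — branch into ~d  //  ~e.
              branch 2.1.2.1 (add ~d):
                ○ open, literals {a=T, d=F}.
              branch 2.1.2.2 (add ~e):
                ○ open, literals {a=T, e=F}.
      branch 2.2 (add ~b):
        (~e | a): β-rule — branch into ~e  //  a.
          branch 2.2.1 (add ~e):
            ○ open, literals {b=F, e=F}.
          branch 2.2.2 (add a):
            ○ open, literals {a=T, b=F}.
0 branches closed, 9 open.
Each open branch fixes some atoms; the unmentioned ones are free. Counting distinct full assignments: branch {b=T, d=T, e=T} (c, a) contributes 4 new; branch {d=F, e=F} (c, b, a) contributes 8 new; branch {b=F, d=F} (c, e, a) contributes 4 new; branch {d=F, e=F} (c, b, a) contributes 0 new; branch {e=F} (c, b, a, d) contributes 8 new; branch {a=T, d=F} (c, e, b) contributes 2 new; branch {a=T, e=F} (c, b, d) contributes 0 new; branch {b=F, e=F} (c, a, d) contributes 0 new; branch {a=T, b=F} (c, e, d) contributes 2 new. Total: 28.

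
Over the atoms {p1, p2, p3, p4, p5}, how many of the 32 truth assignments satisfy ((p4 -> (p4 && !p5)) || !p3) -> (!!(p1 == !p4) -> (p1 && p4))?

18

Initial set: {(((p4 -> (p4 && !p5)) || !p3) -> (!!(p1 == !p4) -> (p1 && p4)))}.
(((p4 -> (p4 && !p5)) || !p3) -> (!!(p1 == !p4) -> (p1 && p4))): β-rule — branch into !((p4 -> (p4 && !p5)) || !p3)  //  (!!(p1 == !p4) -> (p1 && p4)).
  branch 1 (add !((p4 -> (p4 && !p5)) || !p3)):
    !((p4 -> (p4 && !p5)) || !p3): α-rule — add !(p4 -> (p4 && !p5)), !!p3.
    !(p4 -> (p4 && !p5)): α-rule — add p4, !(p4 && !p5).
    !(p4 && !p5): β-rule — branch into !p4  //  !!p5.
      branch 1.1 (add !p4):
        × closes — contains both p4 and !p4.
      branch 1.2 (add !!p5):
        ○ open, literals {p3=true, p4=true, p5=true}.
  branch 2 (add (!!(p1 == !p4) -> (p1 && p4))):
    (!!(p1 == !p4) -> (p1 && p4)): β-rule — branch into !!!(p1 == !p4)  //  (p1 && p4).
      branch 2.1 (add !!!(p1 == !p4)):
        !!!(p1 == !p4): drop double negation, giving !(p1 == !p4).
        !(p1 == !p4): β-rule — branch into p1, !!p4  //  !p1, !p4.
          branch 2.1.1 (add p1, !!p4):
            ○ open, literals {p1=true, p4=true}.
          branch 2.1.2 (add !p1, !p4):
            ○ open, literals {p1=false, p4=false}.
      branch 2.2 (add (p1 && p4)):
        (p1 && p4): α-rule — add p1, p4.
        ○ open, literals {p1=true, p4=true}.
1 branch closed, 4 open.
Each open branch fixes some atoms; the unmentioned ones are free. Counting distinct full assignments: branch {p3=true, p4=true, p5=true} (p1, p2) contributes 4 new; branch {p1=true, p4=true} (p2, p3, p5) contributes 6 new; branch {p1=false, p4=false} (p2, p3, p5) contributes 8 new; branch {p1=true, p4=true} (p2, p3, p5) contributes 0 new. Total: 18.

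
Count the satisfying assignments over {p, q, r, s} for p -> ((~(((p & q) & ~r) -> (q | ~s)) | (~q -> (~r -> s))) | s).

Initial set: {(p -> ((~(((p & q) & ~r) -> (q | ~s)) | (~q -> (~r -> s))) | s))}.
(p -> ((~(((p & q) & ~r) -> (q | ~s)) | (~q -> (~r -> s))) | s)): β-rule — branch into ~p  //  ((~(((p & q) & ~r) -> (q | ~s)) | (~q -> (~r -> s))) | s).
  branch 1 (add ~p):
    ○ open, literals {p=false}.
  branch 2 (add ((~(((p & q) & ~r) -> (q | ~s)) | (~q -> (~r -> s))) | s)):
    ((~(((p & q) & ~r) -> (q | ~s)) | (~q -> (~r -> s))) | s): β-rule — branch into (~(((p & q) & ~r) -> (q | ~s)) | (~q -> (~r -> s)))  //  s.
      branch 2.1 (add (~(((p & q) & ~r) -> (q | ~s)) | (~q -> (~r -> s)))):
        (~(((p & q) & ~r) -> (q | ~s)) | (~q -> (~r -> s))): β-rule — branch into ~(((p & q) & ~r) -> (q | ~s))  //  (~q -> (~r -> s)).
          branch 2.1.1 (add ~(((p & q) & ~r) -> (q | ~s))):
            ~(((p & q) & ~r) -> (q | ~s)): α-rule — add ((p & q) & ~r), ~(q | ~s).
            ((p & q) & ~r): α-rule — add (p & q), ~r.
            ~(q | ~s): α-rule — add ~q, ~~s.
            (p & q): α-rule — add p, q.
            × closes — contains both q and ~q.
          branch 2.1.2 (add (~q -> (~r -> s))):
            (~q -> (~r -> s)): β-rule — branch into ~~q  //  (~r -> s).
              branch 2.1.2.1 (add ~~q):
                ○ open, literals {q=true}.
              branch 2.1.2.2 (add (~r -> s)):
                (~r -> s): β-rule — branch into ~~r  //  s.
                  branch 2.1.2.2.1 (add ~~r):
                    ○ open, literals {r=true}.
                  branch 2.1.2.2.2 (add s):
                    ○ open, literals {s=true}.
      branch 2.2 (add s):
        ○ open, literals {s=true}.
1 branch closed, 5 open.
Each open branch fixes some atoms; the unmentioned ones are free. Counting distinct full assignments: branch {p=false} (q, r, s) contributes 8 new; branch {q=true} (p, r, s) contributes 4 new; branch {r=true} (p, q, s) contributes 2 new; branch {s=true} (p, q, r) contributes 1 new; branch {s=true} (p, q, r) contributes 0 new. Total: 15.

15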